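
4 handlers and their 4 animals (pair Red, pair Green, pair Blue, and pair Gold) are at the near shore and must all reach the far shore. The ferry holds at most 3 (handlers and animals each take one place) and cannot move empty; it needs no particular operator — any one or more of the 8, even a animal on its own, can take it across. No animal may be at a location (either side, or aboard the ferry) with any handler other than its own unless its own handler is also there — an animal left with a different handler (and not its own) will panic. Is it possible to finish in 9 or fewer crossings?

Yes

Yes — this plan uses 9 crossings (≤ 9):
1. animal Red and handler Red cross → the far shore.
2. handler Red crosses ← the near shore.
3. animal Green, handler Green, and handler Red cross → the far shore.
4. animal Red and handler Red cross ← the near shore.
5. handler Blue, handler Gold, and handler Red cross → the far shore.
6. animal Green crosses ← the near shore.
7. animal Green and animal Red cross → the far shore.
8. animal Red crosses ← the near shore.
9. animal Blue, animal Gold, and animal Red cross → the far shore.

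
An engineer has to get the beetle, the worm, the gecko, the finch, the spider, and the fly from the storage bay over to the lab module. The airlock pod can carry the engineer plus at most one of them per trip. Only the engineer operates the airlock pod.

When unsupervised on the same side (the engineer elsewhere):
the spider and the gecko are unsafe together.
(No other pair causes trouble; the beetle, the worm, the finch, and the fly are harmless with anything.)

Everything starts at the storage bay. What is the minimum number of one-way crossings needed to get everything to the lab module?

11

Counting alone: the engineer can take at most 1 across per trip to the lab module, so moving all 6 needs at least 6 loaded trips out, with a return between consecutive ones — at least 11 crossings.
The plan below uses exactly 11 crossings, so it is optimal:
1. Engineer goes to the lab module with the gecko.
2. Engineer goes back to the storage bay alone.
3. Engineer goes to the lab module with the beetle.
4. Engineer goes back to the storage bay alone.
5. Engineer goes to the lab module with the worm.
6. Engineer goes back to the storage bay alone.
7. Engineer goes to the lab module with the finch.
8. Engineer goes back to the storage bay alone.
9. Engineer goes to the lab module with the fly.
10. Engineer goes back to the storage bay alone.
11. Engineer goes to the lab module with the spider.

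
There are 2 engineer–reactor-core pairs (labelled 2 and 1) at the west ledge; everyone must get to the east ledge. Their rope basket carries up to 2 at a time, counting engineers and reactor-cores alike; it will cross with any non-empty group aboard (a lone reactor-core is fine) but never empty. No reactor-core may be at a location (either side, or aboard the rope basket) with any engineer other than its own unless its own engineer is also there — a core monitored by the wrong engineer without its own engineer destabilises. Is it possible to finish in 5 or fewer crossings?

Yes

Yes — this plan uses 5 crossings (≤ 5):
1. engineer 2 and reactor-core 2 cross → the east ledge.
2. engineer 2 crosses ← the west ledge.
3. engineer 1 and engineer 2 cross → the east ledge.
4. engineer 1 crosses ← the west ledge.
5. engineer 1 and reactor-core 1 cross → the east ledge.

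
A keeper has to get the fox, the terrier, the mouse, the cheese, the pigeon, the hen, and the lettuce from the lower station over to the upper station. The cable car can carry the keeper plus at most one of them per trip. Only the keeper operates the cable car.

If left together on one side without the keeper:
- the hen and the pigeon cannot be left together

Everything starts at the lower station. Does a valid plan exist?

1. Keeper goes to the upper station with the pigeon.
2. Keeper goes back to the lower station alone.
3. Keeper goes to the upper station with the fox.
4. Keeper goes back to the lower station alone.
5. Keeper goes to the upper station with the terrier.
6. Keeper goes back to the lower station alone.
7. Keeper goes to the upper station with the mouse.
8. Keeper goes back to the lower station alone.
9. Keeper goes to the upper station with the cheese.
10. Keeper goes back to the lower station alone.
11. Keeper goes to the upper station with the lettuce.
12. Keeper goes back to the lower station alone.
13. Keeper goes to the upper station with the hen.

Yes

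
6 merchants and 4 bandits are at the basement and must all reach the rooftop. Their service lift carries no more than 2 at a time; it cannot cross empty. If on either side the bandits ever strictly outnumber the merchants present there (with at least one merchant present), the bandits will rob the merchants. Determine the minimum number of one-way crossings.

Counting alone: each trip to the rooftop takes at most 2 across and each return brings at least 1 back, so after t trips out (and t−1 returns) at most 2t − (t−1) of the 10 are across; that first reaches 10 at t = 9, so at least 17 crossings are needed.
The plan below uses exactly 17 crossings, so it is optimal:
1. 2 bandits → the rooftop.  (the basement: 6M 2B; the rooftop: 0M 2B)
2. 1 bandit ← the basement.  (the basement: 6M 3B; the rooftop: 0M 1B)
3. 2 bandits → the rooftop.  (the basement: 6M 1B; the rooftop: 0M 3B)
4. 1 bandit ← the basement.  (the basement: 6M 2B; the rooftop: 0M 2B)
5. 2 merchants → the rooftop.  (the basement: 4M 2B; the rooftop: 2M 2B)
6. 1 bandit ← the basement.  (the basement: 4M 3B; the rooftop: 2M 1B)
7. 1 merchant and 1 bandit → the rooftop.  (the basement: 3M 2B; the rooftop: 3M 2B)
8. 1 bandit ← the basement.  (the basement: 3M 3B; the rooftop: 3M 1B)
9. 2 bandits → the rooftop.  (the basement: 3M 1B; the rooftop: 3M 3B)
10. 1 bandit ← the basement.  (the basement: 3M 2B; the rooftop: 3M 2B)
11. 1 merchant and 1 bandit → the rooftop.  (the basement: 2M 1B; the rooftop: 4M 3B)
12. 1 bandit ← the basement.  (the basement: 2M 2B; the rooftop: 4M 2B)
13. 2 bandits → the rooftop.  (the basement: 2M 0B; the rooftop: 4M 4B)
14. 1 bandit ← the basement.  (the basement: 2M 1B; the rooftop: 4M 3B)
15. 1 merchant and 1 bandit → the rooftop.  (the basement: 1M 0B; the rooftop: 5M 4B)
16. 1 bandit ← the basement.  (the basement: 1M 1B; the rooftop: 5M 3B)
17. 1 merchant and 1 bandit → the rooftop.  (the basement: 0M 0B; the rooftop: 6M 4B)

17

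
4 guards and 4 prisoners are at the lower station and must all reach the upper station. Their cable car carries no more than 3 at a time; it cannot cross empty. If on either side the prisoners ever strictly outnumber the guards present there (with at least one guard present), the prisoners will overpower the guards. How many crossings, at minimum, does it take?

Counting alone: each trip to the upper station takes at most 3 across and each return brings at least 1 back, so after t trips out (and t−1 returns) at most 3t − (t−1) of the 8 are across; that first reaches 8 at t = 4, so at least 7 crossings are needed.
The safety rule pushes this higher. Following every safe sequence of crossings, the most of the 8 that can be at the upper station as the cable car arrives there on crossing 7 is 7 — never all 8.
So no plan with fewer than 9 crossings exists, and this one achieves 9:
1. 2 prisoners → the upper station.  (the lower station: 4G 2P; the upper station: 0G 2P)
2. 1 prisoner ← the lower station.  (the lower station: 4G 3P; the upper station: 0G 1P)
3. 3 prisoners → the upper station.  (the lower station: 4G 0P; the upper station: 0G 4P)
4. 1 prisoner ← the lower station.  (the lower station: 4G 1P; the upper station: 0G 3P)
5. 3 guards → the upper station.  (the lower station: 1G 1P; the upper station: 3G 3P)
6. 1 guard and 1 prisoner ← the lower station.  (the lower station: 2G 2P; the upper station: 2G 2P)
7. 2 guards → the upper station.  (the lower station: 0G 2P; the upper station: 4G 2P)
8. 1 prisoner ← the lower station.  (the lower station: 0G 3P; the upper station: 4G 1P)
9. 3 prisoners → the upper station.  (the lower station: 0G 0P; the upper station: 4G 4P)

9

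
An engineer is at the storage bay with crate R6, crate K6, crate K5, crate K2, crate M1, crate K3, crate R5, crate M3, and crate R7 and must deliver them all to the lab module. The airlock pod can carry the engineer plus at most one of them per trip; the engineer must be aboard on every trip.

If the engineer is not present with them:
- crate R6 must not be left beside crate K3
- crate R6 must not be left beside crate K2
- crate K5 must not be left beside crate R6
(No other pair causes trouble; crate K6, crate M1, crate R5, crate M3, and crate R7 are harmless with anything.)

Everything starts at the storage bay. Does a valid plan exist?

Following every safe sequence of crossings from the start, the most of the 9 that can be at the lab module as the airlock pod arrives there on crossings 1, 3, 5, 7, 9, 11, 13 is 1, 2, 3, 4, 5, 6, 7 respectively; the best ever achieved is 7 of 9.
From crossing 15 on, no configuration arises that was not already reachable earlier: only 288 distinct safe configurations (who is on which side, and where the airlock pod is) can ever be reached, none of them has everyone across, and every continuation just revisits them. So no valid plan exists.

No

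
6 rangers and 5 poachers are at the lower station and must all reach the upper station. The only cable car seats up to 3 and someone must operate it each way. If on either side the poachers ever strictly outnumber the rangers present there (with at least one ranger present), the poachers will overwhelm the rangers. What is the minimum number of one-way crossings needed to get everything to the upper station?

9

Counting alone: each trip to the upper station takes at most 3 across and each return brings at least 1 back, so after t trips out (and t−1 returns) at most 3t − (t−1) of the 11 are across; that first reaches 11 at t = 5, so at least 9 crossings are needed.
The plan below uses exactly 9 crossings, so it is optimal:
1. 3 poachers → the upper station.  (the lower station: 6R 2P; the upper station: 0R 3P)
2. 1 poacher ← the lower station.  (the lower station: 6R 3P; the upper station: 0R 2P)
3. 3 rangers → the upper station.  (the lower station: 3R 3P; the upper station: 3R 2P)
4. 1 ranger ← the lower station.  (the lower station: 4R 3P; the upper station: 2R 2P)
5. 2 rangers and 1 poacher → the upper station.  (the lower station: 2R 2P; the upper station: 4R 3P)
6. 1 ranger ← the lower station.  (the lower station: 3R 2P; the upper station: 3R 3P)
7. 2 rangers and 1 poacher → the upper station.  (the lower station: 1R 1P; the upper station: 5R 4P)
8. 1 ranger ← the lower station.  (the lower station: 2R 1P; the upper station: 4R 4P)
9. 2 rangers and 1 poacher → the upper station.  (the lower station: 0R 0P; the upper station: 6R 5P)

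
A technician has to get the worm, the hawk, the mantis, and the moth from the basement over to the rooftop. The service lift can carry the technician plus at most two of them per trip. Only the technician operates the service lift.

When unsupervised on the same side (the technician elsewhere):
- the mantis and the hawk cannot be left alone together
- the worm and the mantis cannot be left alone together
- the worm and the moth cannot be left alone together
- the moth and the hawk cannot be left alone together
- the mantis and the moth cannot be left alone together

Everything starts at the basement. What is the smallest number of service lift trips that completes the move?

5

Counting alone: the technician can take at most 2 across per trip to the rooftop, so moving all 4 needs at least 2 loaded trips out, with a return between consecutive ones — at least 3 crossings.
The safety rule pushes this higher. Following every safe sequence of crossings, the most of the 4 that can be at the rooftop as the service lift arrives there on crossing 3 is 3 — never all 4.
So no plan with fewer than 5 crossings exists, and this one achieves 5:
1. Technician goes to the rooftop with the mantis and the moth.  [the basement: the hawk, the worm | the rooftop: the mantis, the moth]
2. Technician goes back to the basement with the mantis.  [the basement: the hawk, the mantis, the worm | the rooftop: the moth]
3. Technician goes to the rooftop with the hawk and the worm.  [the basement: the mantis | the rooftop: the hawk, the moth, the worm]
4. Technician goes back to the basement with the moth.  [the basement: the mantis, the moth | the rooftop: the hawk, the worm]
5. Technician goes to the rooftop with the mantis and the moth.  [the basement: — | the rooftop: the hawk, the mantis, the moth, the worm]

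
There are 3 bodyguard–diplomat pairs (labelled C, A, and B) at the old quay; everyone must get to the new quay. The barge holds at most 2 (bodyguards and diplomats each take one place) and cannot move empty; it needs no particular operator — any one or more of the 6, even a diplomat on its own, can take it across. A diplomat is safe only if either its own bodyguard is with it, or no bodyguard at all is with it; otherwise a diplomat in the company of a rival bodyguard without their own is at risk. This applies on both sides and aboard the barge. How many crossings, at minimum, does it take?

Counting alone: each trip to the new quay takes at most 2 across and each return brings at least 1 back, so after t trips out (and t−1 returns) at most 2t − (t−1) of the 6 are across; that first reaches 6 at t = 5, so at least 9 crossings are needed.
The safety rule pushes this higher. Following every safe sequence of crossings, the most of the 6 that can be at the new quay as the barge arrives there on crossing 9 is 5 — never all 6.
So no plan with fewer than 11 crossings exists, and this one achieves 11:
1. bodyguard C and diplomat C cross → the new quay.
2. bodyguard C crosses ← the old quay.
3. diplomat A and diplomat B cross → the new quay.
4. diplomat C crosses ← the old quay.
5. bodyguard A and bodyguard B cross → the new quay.
6. bodyguard A and diplomat A cross ← the old quay.
7. bodyguard A and bodyguard C cross → the new quay.
8. diplomat B crosses ← the old quay.
9. diplomat A and diplomat C cross → the new quay.
10. bodyguard B crosses ← the old quay.
11. bodyguard B and diplomat B cross → the new quay.

11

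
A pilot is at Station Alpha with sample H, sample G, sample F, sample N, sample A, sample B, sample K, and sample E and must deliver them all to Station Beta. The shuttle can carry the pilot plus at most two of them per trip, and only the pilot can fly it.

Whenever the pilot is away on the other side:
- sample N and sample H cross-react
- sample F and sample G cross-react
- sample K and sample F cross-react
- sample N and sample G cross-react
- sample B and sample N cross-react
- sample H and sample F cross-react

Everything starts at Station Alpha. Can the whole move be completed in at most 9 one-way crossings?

Yes

Yes — this plan uses 9 crossings (≤ 9):
1. Pilot goes to Station Beta with sample F and sample N.  [Station Alpha: sample A, sample B, sample E, sample G, sample H, sample K | Station Beta: sample F, sample N]
2. Pilot goes back to Station Alpha alone.  [Station Alpha: sample A, sample B, sample E, sample G, sample H, sample K | Station Beta: sample F, sample N]
3. Pilot goes to Station Beta with sample G and sample H.  [Station Alpha: sample A, sample B, sample E, sample K | Station Beta: sample F, sample G, sample H, sample N]
4. Pilot goes back to Station Alpha with sample F and sample N.  [Station Alpha: sample A, sample B, sample E, sample F, sample K, sample N | Station Beta: sample G, sample H]
5. Pilot goes to Station Beta with sample B and sample K.  [Station Alpha: sample A, sample E, sample F, sample N | Station Beta: sample B, sample G, sample H, sample K]
6. Pilot goes back to Station Alpha alone.  [Station Alpha: sample A, sample E, sample F, sample N | Station Beta: sample B, sample G, sample H, sample K]
7. Pilot goes to Station Beta with sample A and sample E.  [Station Alpha: sample F, sample N | Station Beta: sample A, sample B, sample E, sample G, sample H, sample K]
8. Pilot goes back to Station Alpha alone.  [Station Alpha: sample F, sample N | Station Beta: sample A, sample B, sample E, sample G, sample H, sample K]
9. Pilot goes to Station Beta with sample F and sample N.  [Station Alpha: — | Station Beta: sample A, sample B, sample E, sample F, sample G, sample H, sample K, sample N]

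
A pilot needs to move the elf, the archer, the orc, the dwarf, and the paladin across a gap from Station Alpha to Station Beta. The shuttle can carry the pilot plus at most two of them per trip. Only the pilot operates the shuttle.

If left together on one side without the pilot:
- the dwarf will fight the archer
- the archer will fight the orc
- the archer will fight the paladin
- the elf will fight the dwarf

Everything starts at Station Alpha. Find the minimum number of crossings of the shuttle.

5

Counting alone: the pilot can take at most 2 across per trip to Station Beta, so moving all 5 needs at least 3 loaded trips out, with a return between consecutive ones — at least 5 crossings.
The plan below uses exactly 5 crossings, so it is optimal:
1. Pilot goes to Station Beta with the archer and the elf.  [Station Alpha: the dwarf, the orc, the paladin | Station Beta: the archer, the elf]
2. Pilot goes back to Station Alpha alone.  [Station Alpha: the dwarf, the orc, the paladin | Station Beta: the archer, the elf]
3. Pilot goes to Station Beta with the orc and the paladin.  [Station Alpha: the dwarf | Station Beta: the archer, the elf, the orc, the paladin]
4. Pilot goes back to Station Alpha with the archer.  [Station Alpha: the archer, the dwarf | Station Beta: the elf, the orc, the paladin]
5. Pilot goes to Station Beta with the archer and the dwarf.  [Station Alpha: — | Station Beta: the archer, the dwarf, the elf, the orc, the paladin]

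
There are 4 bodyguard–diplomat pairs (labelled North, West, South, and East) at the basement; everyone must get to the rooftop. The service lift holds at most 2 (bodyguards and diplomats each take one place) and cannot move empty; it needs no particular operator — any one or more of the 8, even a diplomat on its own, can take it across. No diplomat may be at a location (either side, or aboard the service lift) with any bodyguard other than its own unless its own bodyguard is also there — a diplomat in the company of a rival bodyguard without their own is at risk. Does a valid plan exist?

No

Following every safe sequence of crossings from the start, the most of the 8 that can be at the rooftop as the service lift arrives there on crossings 1, 3, 5 is 2, 3, 4 respectively; the best ever achieved is 4 of 8.
From crossing 7 on, no configuration arises that was not already reachable earlier: only 44 distinct safe configurations (who is on which side, and where the service lift is) can ever be reached, none of them has everyone across, and every continuation just revisits them. So no valid plan exists.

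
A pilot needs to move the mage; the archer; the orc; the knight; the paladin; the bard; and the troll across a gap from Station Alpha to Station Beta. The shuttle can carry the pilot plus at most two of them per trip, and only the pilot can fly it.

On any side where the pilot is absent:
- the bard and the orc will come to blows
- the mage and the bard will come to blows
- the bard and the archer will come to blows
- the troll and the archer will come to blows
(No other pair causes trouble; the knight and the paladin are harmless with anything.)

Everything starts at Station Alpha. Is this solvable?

1. Pilot goes to Station Beta with the archer and the bard.  [Station Alpha: the knight, the mage, the orc, the paladin, the troll | Station Beta: the archer, the bard]
2. Pilot goes back to Station Alpha with the bard.  [Station Alpha: the bard, the knight, the mage, the orc, the paladin, the troll | Station Beta: the archer]
3. Pilot goes to Station Beta with the mage and the orc.  [Station Alpha: the bard, the knight, the paladin, the troll | Station Beta: the archer, the mage, the orc]
4. Pilot goes back to Station Alpha alone.  [Station Alpha: the bard, the knight, the paladin, the troll | Station Beta: the archer, the mage, the orc]
5. Pilot goes to Station Beta with the knight and the paladin.  [Station Alpha: the bard, the troll | Station Beta: the archer, the knight, the mage, the orc, the paladin]
6. Pilot goes back to Station Alpha alone.  [Station Alpha: the bard, the troll | Station Beta: the archer, the knight, the mage, the orc, the paladin]
7. Pilot goes to Station Beta with the bard and the troll.  [Station Alpha: — | Station Beta: the archer, the bard, the knight, the mage, the orc, the paladin, the troll]

Yes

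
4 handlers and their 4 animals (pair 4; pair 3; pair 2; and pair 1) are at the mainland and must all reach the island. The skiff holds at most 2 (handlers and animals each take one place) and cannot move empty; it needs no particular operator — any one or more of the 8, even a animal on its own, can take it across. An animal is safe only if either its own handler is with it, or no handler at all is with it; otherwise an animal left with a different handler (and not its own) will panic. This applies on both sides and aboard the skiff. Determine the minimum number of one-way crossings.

impossible

Following every safe sequence of crossings from the start, the most of the 8 that can be at the island as the skiff arrives there on crossings 1, 3, 5 is 2, 3, 4 respectively; the best ever achieved is 4 of 8.
From crossing 7 on, no configuration arises that was not already reachable earlier: only 44 distinct safe configurations (who is on which side, and where the skiff is) can ever be reached, none of them has everyone across, and every continuation just revisits them. So no valid plan exists.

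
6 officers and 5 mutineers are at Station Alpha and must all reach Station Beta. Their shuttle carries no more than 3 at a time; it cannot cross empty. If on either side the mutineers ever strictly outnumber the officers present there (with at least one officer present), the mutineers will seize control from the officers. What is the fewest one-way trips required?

9

Counting alone: each trip to Station Beta takes at most 3 across and each return brings at least 1 back, so after t trips out (and t−1 returns) at most 3t − (t−1) of the 11 are across; that first reaches 11 at t = 5, so at least 9 crossings are needed.
The plan below uses exactly 9 crossings, so it is optimal:
1. 3 mutineers → Station Beta.  (Station Alpha: 6O 2M; Station Beta: 0O 3M)
2. 1 mutineer ← Station Alpha.  (Station Alpha: 6O 3M; Station Beta: 0O 2M)
3. 3 officers → Station Beta.  (Station Alpha: 3O 3M; Station Beta: 3O 2M)
4. 1 officer ← Station Alpha.  (Station Alpha: 4O 3M; Station Beta: 2O 2M)
5. 2 officers and 1 mutineer → Station Beta.  (Station Alpha: 2O 2M; Station Beta: 4O 3M)
6. 1 officer ← Station Alpha.  (Station Alpha: 3O 2M; Station Beta: 3O 3M)
7. 2 officers and 1 mutineer → Station Beta.  (Station Alpha: 1O 1M; Station Beta: 5O 4M)
8. 1 officer ← Station Alpha.  (Station Alpha: 2O 1M; Station Beta: 4O 4M)
9. 2 officers and 1 mutineer → Station Beta.  (Station Alpha: 0O 0M; Station Beta: 6O 5M)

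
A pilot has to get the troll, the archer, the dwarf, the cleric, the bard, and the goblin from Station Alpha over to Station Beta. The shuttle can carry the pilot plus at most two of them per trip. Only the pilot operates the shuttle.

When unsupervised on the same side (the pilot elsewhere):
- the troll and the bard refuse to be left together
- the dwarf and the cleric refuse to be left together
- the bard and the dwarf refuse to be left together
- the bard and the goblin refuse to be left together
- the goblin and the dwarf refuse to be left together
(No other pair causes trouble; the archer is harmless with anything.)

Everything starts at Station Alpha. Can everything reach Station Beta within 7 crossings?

No

Counting alone: the pilot can take at most 2 across per trip to Station Beta, so moving all 6 needs at least 3 loaded trips out, with a return between consecutive ones — at least 5 crossings.
The safety rule pushes this higher. Following every safe sequence of crossings, the most of the 6 that can be at Station Beta as the shuttle arrives there on crossings 5, 7 is 4, 5 respectively — never all 6.
So the move cannot be finished within 7 crossings. (The shortest complete plan takes 9:)
1. Pilot goes to Station Beta with the bard and the dwarf.  [Station Alpha: the archer, the cleric, the goblin, the troll | Station Beta: the bard, the dwarf]
2. Pilot goes back to Station Alpha with the dwarf.  [Station Alpha: the archer, the cleric, the dwarf, the goblin, the troll | Station Beta: the bard]
3. Pilot goes to Station Beta with the dwarf and the troll.  [Station Alpha: the archer, the cleric, the goblin | Station Beta: the bard, the dwarf, the troll]
4. Pilot goes back to Station Alpha with the bard.  [Station Alpha: the archer, the bard, the cleric, the goblin | Station Beta: the dwarf, the troll]
5. Pilot goes to Station Beta with the archer and the bard.  [Station Alpha: the cleric, the goblin | Station Beta: the archer, the bard, the dwarf, the troll]
6. Pilot goes back to Station Alpha with the bard.  [Station Alpha: the bard, the cleric, the goblin | Station Beta: the archer, the dwarf, the troll]
7. Pilot goes to Station Beta with the cleric and the goblin.  [Station Alpha: the bard | Station Beta: the archer, the cleric, the dwarf, the goblin, the troll]
8. Pilot goes back to Station Alpha with the dwarf.  [Station Alpha: the bard, the dwarf | Station Beta: the archer, the cleric, the goblin, the troll]
9. Pilot goes to Station Beta with the bard and the dwarf.  [Station Alpha: — | Station Beta: the archer, the bard, the cleric, the dwarf, the goblin, the troll]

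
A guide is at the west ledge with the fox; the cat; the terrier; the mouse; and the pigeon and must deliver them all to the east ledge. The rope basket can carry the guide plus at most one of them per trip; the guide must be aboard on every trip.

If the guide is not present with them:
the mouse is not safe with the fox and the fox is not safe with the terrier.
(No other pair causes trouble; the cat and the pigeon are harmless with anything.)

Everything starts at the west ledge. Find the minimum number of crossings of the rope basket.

Counting alone: the guide can take at most 1 across per trip to the east ledge, so moving all 5 needs at least 5 loaded trips out, with a return between consecutive ones — at least 9 crossings.
The safety rule pushes this higher. Following every safe sequence of crossings, the most of the 5 that can be at the east ledge as the rope basket arrives there on crossing 9 is 4 — never all 5.
So no plan with fewer than 11 crossings exists, and this one achieves 11:
1. Guide goes to the east ledge with the fox.
2. Guide goes back to the west ledge alone.
3. Guide goes to the east ledge with the cat.
4. Guide goes back to the west ledge alone.
5. Guide goes to the east ledge with the terrier.
6. Guide goes back to the west ledge with the fox.
7. Guide goes to the east ledge with the mouse.
8. Guide goes back to the west ledge alone.
9. Guide goes to the east ledge with the pigeon.
10. Guide goes back to the west ledge alone.
11. Guide goes to the east ledge with the fox.

11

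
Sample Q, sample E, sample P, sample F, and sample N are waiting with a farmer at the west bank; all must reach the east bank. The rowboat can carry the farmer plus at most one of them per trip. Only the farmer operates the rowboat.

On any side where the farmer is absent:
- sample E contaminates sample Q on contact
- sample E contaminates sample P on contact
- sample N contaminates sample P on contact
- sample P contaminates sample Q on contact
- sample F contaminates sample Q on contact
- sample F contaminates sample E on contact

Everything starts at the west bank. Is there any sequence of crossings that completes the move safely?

No

Whatever the first load, the items left behind include a forbidden pair without the farmer. No opening move is safe, so no plan exists.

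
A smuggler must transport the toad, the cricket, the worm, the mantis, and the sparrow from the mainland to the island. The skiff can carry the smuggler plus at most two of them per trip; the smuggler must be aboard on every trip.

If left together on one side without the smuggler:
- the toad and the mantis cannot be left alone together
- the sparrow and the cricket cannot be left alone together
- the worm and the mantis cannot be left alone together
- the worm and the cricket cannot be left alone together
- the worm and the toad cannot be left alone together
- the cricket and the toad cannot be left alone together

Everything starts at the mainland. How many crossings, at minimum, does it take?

Whatever the first load, the items left behind include a forbidden pair without the smuggler. No opening move is safe, so no plan exists.

impossible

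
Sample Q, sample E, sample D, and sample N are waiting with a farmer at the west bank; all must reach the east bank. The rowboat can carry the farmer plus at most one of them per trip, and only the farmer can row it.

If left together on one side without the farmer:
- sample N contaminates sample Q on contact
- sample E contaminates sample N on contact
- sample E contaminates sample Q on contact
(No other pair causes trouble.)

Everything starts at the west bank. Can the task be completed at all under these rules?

No

Whatever the first load, the items left behind include a forbidden pair without the farmer. No opening move is safe, so no plan exists.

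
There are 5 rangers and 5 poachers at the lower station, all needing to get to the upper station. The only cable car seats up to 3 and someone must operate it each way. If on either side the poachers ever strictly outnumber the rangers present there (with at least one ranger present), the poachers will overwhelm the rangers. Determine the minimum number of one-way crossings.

11

Counting alone: each trip to the upper station takes at most 3 across and each return brings at least 1 back, so after t trips out (and t−1 returns) at most 3t − (t−1) of the 10 are across; that first reaches 10 at t = 5, so at least 9 crossings are needed.
The safety rule pushes this higher. Following every safe sequence of crossings, the most of the 10 that can be at the upper station as the cable car arrives there on crossing 9 is 9 — never all 10.
So no plan with fewer than 11 crossings exists, and this one achieves 11:
1. 2 poachers → the upper station.  (the lower station: 5R 3P; the upper station: 0R 2P)
2. 1 poacher ← the lower station.  (the lower station: 5R 4P; the upper station: 0R 1P)
3. 3 poachers → the upper station.  (the lower station: 5R 1P; the upper station: 0R 4P)
4. 1 poacher ← the lower station.  (the lower station: 5R 2P; the upper station: 0R 3P)
5. 3 rangers → the upper station.  (the lower station: 2R 2P; the upper station: 3R 3P)
6. 1 ranger and 1 poacher ← the lower station.  (the lower station: 3R 3P; the upper station: 2R 2P)
7. 3 rangers → the upper station.  (the lower station: 0R 3P; the upper station: 5R 2P)
8. 1 poacher ← the lower station.  (the lower station: 0R 4P; the upper station: 5R 1P)
9. 2 poachers → the upper station.  (the lower station: 0R 2P; the upper station: 5R 3P)
10. 1 poacher ← the lower station.  (the lower station: 0R 3P; the upper station: 5R 2P)
11. 3 poachers → the upper station.  (the lower station: 0R 0P; the upper station: 5R 5P)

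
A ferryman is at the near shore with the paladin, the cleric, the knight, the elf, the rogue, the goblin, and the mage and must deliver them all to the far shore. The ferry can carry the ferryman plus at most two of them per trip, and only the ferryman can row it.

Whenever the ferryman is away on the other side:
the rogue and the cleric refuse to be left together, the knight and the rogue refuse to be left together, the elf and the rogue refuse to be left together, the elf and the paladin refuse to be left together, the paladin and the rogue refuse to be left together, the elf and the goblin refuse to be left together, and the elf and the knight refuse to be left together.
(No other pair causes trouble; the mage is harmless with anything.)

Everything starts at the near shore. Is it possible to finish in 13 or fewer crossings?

Yes — this plan uses 11 crossings (≤ 13):
1. Ferryman goes to the far shore with the elf and the rogue.  [the near shore: the cleric, the goblin, the knight, the mage, the paladin | the far shore: the elf, the rogue]
2. Ferryman goes back to the near shore with the elf.  [the near shore: the cleric, the elf, the goblin, the knight, the mage, the paladin | the far shore: the rogue]
3. Ferryman goes to the far shore with the cleric and the elf.  [the near shore: the goblin, the knight, the mage, the paladin | the far shore: the cleric, the elf, the rogue]
4. Ferryman goes back to the near shore with the rogue.  [the near shore: the goblin, the knight, the mage, the paladin, the rogue | the far shore: the cleric, the elf]
5. Ferryman goes to the far shore with the knight and the paladin.  [the near shore: the goblin, the mage, the rogue | the far shore: the cleric, the elf, the knight, the paladin]
6. Ferryman goes back to the near shore with the elf.  [the near shore: the elf, the goblin, the mage, the rogue | the far shore: the cleric, the knight, the paladin]
7. Ferryman goes to the far shore with the elf and the goblin.  [the near shore: the mage, the rogue | the far shore: the cleric, the elf, the goblin, the knight, the paladin]
8. Ferryman goes back to the near shore with the elf.  [the near shore: the elf, the mage, the rogue | the far shore: the cleric, the goblin, the knight, the paladin]
9. Ferryman goes to the far shore with the elf and the mage.  [the near shore: the rogue | the far shore: the cleric, the elf, the goblin, the knight, the mage, the paladin]
10. Ferryman goes back to the near shore with the elf.  [the near shore: the elf, the rogue | the far shore: the cleric, the goblin, the knight, the mage, the paladin]
11. Ferryman goes to the far shore with the elf and the rogue.  [the near shore: — | the far shore: the cleric, the elf, the goblin, the knight, the mage, the paladin, the rogue]

Yes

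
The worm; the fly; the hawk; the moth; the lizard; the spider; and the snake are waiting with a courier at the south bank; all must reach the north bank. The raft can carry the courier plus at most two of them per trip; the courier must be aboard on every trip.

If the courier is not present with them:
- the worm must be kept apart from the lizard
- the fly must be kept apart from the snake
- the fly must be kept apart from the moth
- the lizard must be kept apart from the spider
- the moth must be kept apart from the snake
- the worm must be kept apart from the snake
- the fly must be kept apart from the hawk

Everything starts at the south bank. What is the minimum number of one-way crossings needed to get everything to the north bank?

impossible

Whatever the first load, the items left behind include a forbidden pair without the courier. No opening move is safe, so no plan exists.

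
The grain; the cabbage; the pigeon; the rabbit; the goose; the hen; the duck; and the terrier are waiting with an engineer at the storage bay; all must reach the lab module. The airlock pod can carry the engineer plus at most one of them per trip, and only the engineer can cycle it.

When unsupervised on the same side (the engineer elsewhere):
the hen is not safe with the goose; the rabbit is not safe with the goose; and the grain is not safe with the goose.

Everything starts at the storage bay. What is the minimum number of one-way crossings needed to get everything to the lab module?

impossible

Following every safe sequence of crossings from the start, the most of the 8 that can be at the lab module as the airlock pod arrives there on crossings 1, 3, 5, 7, 9, 11 is 1, 2, 3, 4, 5, 6 respectively; the best ever achieved is 6 of 8.
From crossing 13 on, no configuration arises that was not already reachable earlier: only 144 distinct safe configurations (who is on which side, and where the airlock pod is) can ever be reached, none of them has everyone across, and every continuation just revisits them. So no valid plan exists.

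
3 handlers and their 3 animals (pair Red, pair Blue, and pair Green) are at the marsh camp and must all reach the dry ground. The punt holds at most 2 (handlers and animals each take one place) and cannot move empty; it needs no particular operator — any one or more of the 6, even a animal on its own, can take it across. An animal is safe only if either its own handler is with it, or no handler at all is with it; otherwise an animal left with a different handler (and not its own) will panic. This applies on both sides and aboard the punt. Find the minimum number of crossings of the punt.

11

Counting alone: each trip to the dry ground takes at most 2 across and each return brings at least 1 back, so after t trips out (and t−1 returns) at most 2t − (t−1) of the 6 are across; that first reaches 6 at t = 5, so at least 9 crossings are needed.
The safety rule pushes this higher. Following every safe sequence of crossings, the most of the 6 that can be at the dry ground as the punt arrives there on crossing 9 is 5 — never all 6.
So no plan with fewer than 11 crossings exists, and this one achieves 11:
1. animal Red and handler Red cross → the dry ground.
2. handler Red crosses ← the marsh camp.
3. animal Blue and animal Green cross → the dry ground.
4. animal Red crosses ← the marsh camp.
5. handler Blue and handler Green cross → the dry ground.
6. animal Blue and handler Blue cross ← the marsh camp.
7. handler Blue and handler Red cross → the dry ground.
8. animal Green crosses ← the marsh camp.
9. animal Blue and animal Red cross → the dry ground.
10. handler Green crosses ← the marsh camp.
11. animal Green and handler Green cross → the dry ground.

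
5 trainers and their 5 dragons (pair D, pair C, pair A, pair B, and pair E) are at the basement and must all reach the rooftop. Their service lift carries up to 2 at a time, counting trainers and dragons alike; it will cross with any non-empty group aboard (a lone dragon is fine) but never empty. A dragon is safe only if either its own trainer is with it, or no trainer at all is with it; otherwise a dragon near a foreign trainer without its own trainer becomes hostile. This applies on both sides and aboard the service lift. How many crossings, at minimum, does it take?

impossible

Following every safe sequence of crossings from the start, the most of the 10 that can be at the rooftop as the service lift arrives there on crossings 1, 3, 5, 7 is 2, 3, 4, 5 respectively; the best ever achieved is 5 of 10.
From crossing 9 on, no configuration arises that was not already reachable earlier: only 82 distinct safe configurations (who is on which side, and where the service lift is) can ever be reached, none of them has everyone across, and every continuation just revisits them. So no valid plan exists.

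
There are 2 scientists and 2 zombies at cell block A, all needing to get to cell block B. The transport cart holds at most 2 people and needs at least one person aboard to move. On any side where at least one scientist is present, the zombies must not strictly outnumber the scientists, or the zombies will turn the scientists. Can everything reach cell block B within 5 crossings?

Yes

Yes — this plan uses 5 crossings (≤ 5):
1. 2 zombies → cell block B.  (cell block A: 2S 0Z; cell block B: 0S 2Z)
2. 1 zombie ← cell block A.  (cell block A: 2S 1Z; cell block B: 0S 1Z)
3. 2 scientists → cell block B.  (cell block A: 0S 1Z; cell block B: 2S 1Z)
4. 1 zombie ← cell block A.  (cell block A: 0S 2Z; cell block B: 2S 0Z)
5. 2 zombies → cell block B.  (cell block A: 0S 0Z; cell block B: 2S 2Z)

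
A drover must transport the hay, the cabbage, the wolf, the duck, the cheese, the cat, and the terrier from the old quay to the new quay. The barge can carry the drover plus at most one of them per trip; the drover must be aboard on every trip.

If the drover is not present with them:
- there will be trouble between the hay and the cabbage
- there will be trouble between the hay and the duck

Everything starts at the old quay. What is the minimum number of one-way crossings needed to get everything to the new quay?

Counting alone: the drover can take at most 1 across per trip to the new quay, so moving all 7 needs at least 7 loaded trips out, with a return between consecutive ones — at least 13 crossings.
The safety rule pushes this higher. Following every safe sequence of crossings, the most of the 7 that can be at the new quay as the barge arrives there on crossing 13 is 6 — never all 7.
So no plan with fewer than 15 crossings exists, and this one achieves 15:
1. Drover goes to the new quay with the hay.  [the old quay: the cabbage, the cat, the cheese, the duck, the terrier, the wolf | the new quay: the hay]
2. Drover goes back to the old quay alone.  [the old quay: the cabbage, the cat, the cheese, the duck, the terrier, the wolf | the new quay: the hay]
3. Drover goes to the new quay with the cabbage.  [the old quay: the cat, the cheese, the duck, the terrier, the wolf | the new quay: the cabbage, the hay]
4. Drover goes back to the old quay with the hay.  [the old quay: the cat, the cheese, the duck, the hay, the terrier, the wolf | the new quay: the cabbage]
5. Drover goes to the new quay with the duck.  [the old quay: the cat, the cheese, the hay, the terrier, the wolf | the new quay: the cabbage, the duck]
6. Drover goes back to the old quay alone.  [the old quay: the cat, the cheese, the hay, the terrier, the wolf | the new quay: the cabbage, the duck]
7. Drover goes to the new quay with the wolf.  [the old quay: the cat, the cheese, the hay, the terrier | the new quay: the cabbage, the duck, the wolf]
8. Drover goes back to the old quay alone.  [the old quay: the cat, the cheese, the hay, the terrier | the new quay: the cabbage, the duck, the wolf]
9. Drover goes to the new quay with the cheese.  [the old quay: the cat, the hay, the terrier | the new quay: the cabbage, the cheese, the duck, the wolf]
10. Drover goes back to the old quay alone.  [the old quay: the cat, the hay, the terrier | the new quay: the cabbage, the cheese, the duck, the wolf]
11. Drover goes to the new quay with the cat.  [the old quay: the hay, the terrier | the new quay: the cabbage, the cat, the cheese, the duck, the wolf]
12. Drover goes back to the old quay alone.  [the old quay: the hay, the terrier | the new quay: the cabbage, the cat, the cheese, the duck, the wolf]
13. Drover goes to the new quay with the terrier.  [the old quay: the hay | the new quay: the cabbage, the cat, the cheese, the duck, the terrier, the wolf]
14. Drover goes back to the old quay alone.  [the old quay: the hay | the new quay: the cabbage, the cat, the cheese, the duck, the terrier, the wolf]
15. Drover goes to the new quay with the hay.  [the old quay: — | the new quay: the cabbage, the cat, the cheese, the duck, the hay, the terrier, the wolf]

15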